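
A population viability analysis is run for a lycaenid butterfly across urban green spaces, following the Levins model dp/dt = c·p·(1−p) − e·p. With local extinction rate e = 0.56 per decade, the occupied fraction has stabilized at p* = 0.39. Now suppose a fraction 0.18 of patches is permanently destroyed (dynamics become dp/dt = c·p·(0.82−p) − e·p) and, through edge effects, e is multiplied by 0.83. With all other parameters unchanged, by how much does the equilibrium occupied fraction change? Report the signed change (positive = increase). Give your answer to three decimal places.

Balance c(1−p*) = e gives c = e/(1 − 0.39000) = 0.56/0.61000 = 0.91803.
New p* = 0.82 − e/c = 0.82 − 0.46480/0.91803 = 0.31370.
Δp* = 0.31370 − 0.39000 = -0.07630.

-0.076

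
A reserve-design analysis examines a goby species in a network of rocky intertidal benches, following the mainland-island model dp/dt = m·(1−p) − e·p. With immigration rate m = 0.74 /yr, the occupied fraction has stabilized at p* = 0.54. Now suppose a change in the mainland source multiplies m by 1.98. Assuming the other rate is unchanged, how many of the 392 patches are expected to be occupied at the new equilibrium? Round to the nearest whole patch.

274

Balance m(1−p*) = e·p* gives e = m(1−p*)/p* = 0.74×0.46000/0.54000 = 0.63037.
New p* = m/(m+e) = 1.46520/(1.46520+0.63037) = 0.69919.
Expected occupied = 392 × 0.69919 = 274.08 ≈ 274.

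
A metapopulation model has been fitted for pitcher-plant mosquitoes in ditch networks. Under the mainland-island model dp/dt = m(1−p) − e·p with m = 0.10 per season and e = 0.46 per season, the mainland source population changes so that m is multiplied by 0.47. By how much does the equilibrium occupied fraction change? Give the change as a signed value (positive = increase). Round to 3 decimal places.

Before: p* = 0.10/(0.10+0.46) = 0.1786.
After: m = 0.047, e = 0.46; p* = 0.047/0.5070 = 0.0927.
Δp* = 0.0927 − 0.1786 = -0.0859.

-0.086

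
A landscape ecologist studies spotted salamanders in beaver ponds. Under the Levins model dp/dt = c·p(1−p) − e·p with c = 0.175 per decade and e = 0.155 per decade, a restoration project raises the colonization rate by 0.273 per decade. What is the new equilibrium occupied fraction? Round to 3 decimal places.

0.654

Before: p* = 1 − 0.155/0.175 = 0.1143.
After the change, c = 0.448, e = 0.155, so p* = 1 − 0.155/0.448 = 0.6540.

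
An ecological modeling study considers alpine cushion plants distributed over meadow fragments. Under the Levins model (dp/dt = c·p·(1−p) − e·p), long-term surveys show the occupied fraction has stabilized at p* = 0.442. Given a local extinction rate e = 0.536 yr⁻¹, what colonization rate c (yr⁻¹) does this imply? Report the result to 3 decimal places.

0.961

At equilibrium c(1−p*) = e, so c = e/(1−p*).
c = 0.536/(1 − 0.442) = 0.536/0.5580 = 0.9606.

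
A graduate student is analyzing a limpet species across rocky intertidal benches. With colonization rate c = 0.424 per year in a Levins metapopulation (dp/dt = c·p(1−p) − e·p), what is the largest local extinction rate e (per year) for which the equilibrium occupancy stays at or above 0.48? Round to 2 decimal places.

0.22

1 − e/c ≥ 0.48 ⇒ e ≤ c(1 − 0.48) = 0.424 × 0.5200.
e_max = 0.2205.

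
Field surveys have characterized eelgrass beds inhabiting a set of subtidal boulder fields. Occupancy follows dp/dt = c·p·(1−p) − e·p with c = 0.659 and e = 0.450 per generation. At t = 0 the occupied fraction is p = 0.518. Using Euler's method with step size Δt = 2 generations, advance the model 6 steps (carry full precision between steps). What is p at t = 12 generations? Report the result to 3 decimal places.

0.320

Update rule: p ← p + [c·p·(1−p) − e·p]·Δt with Δt = 2.
p: 0.51800 → 0.38087  (Δp = -0.13713)
p: 0.38087 → 0.34888  (Δp = -0.03199)
p: 0.34888 → 0.33429  (Δp = -0.01459)
p: 0.33429 → 0.32674  (Δp = -0.00755)
p: 0.32674 → 0.32261  (Δp = -0.00413)
p: 0.32261 → 0.32029  (Δp = -0.00232)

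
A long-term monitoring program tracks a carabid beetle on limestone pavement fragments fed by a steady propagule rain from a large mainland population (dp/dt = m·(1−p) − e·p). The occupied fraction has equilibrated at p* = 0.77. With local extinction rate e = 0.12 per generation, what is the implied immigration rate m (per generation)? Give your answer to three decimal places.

At equilibrium m(1−p*) = e·p*, so m = e·p*/(1−p*).
m = 0.12 × 0.77 / 0.2300 = 0.0924/0.2300 = 0.4017.

0.402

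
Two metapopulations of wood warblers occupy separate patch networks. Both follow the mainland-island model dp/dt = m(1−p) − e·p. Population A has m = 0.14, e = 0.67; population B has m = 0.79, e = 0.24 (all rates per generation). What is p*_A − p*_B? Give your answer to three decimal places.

A: p*_A = m/(m+e) = 0.14/0.8100 = 0.1728.
B: p*_B = 0.79/1.0300 = 0.7670.
p*_A − p*_B = 0.1728 − 0.7670 = -0.5942.

-0.594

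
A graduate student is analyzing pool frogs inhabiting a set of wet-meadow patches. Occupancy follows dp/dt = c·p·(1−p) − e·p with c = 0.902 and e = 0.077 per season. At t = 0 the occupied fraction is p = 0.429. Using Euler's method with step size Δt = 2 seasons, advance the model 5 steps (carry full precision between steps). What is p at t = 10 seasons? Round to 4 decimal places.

0.8999

Update rule: p ← p + [c·p·(1−p) − e·p]·Δt with Δt = 2.
t = 2: p = 0.42900 + (+0.37584) = 0.80484
t = 4: p = 0.80484 + (+0.15941) = 0.96425
t = 6: p = 0.96425 + (-0.08631) = 0.87794
t = 8: p = 0.87794 + (+0.05812) = 0.93606
t = 10: p = 0.93606 + (-0.03617) = 0.89988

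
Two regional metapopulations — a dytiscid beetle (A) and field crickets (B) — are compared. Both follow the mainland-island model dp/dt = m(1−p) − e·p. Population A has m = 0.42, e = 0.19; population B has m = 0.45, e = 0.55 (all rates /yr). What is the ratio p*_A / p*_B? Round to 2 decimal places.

1.53

A: p*_A = m/(m+e) = 0.42/0.6100 = 0.6885.
B: p*_B = 0.45/1.0000 = 0.4500.
p*_A / p*_B = 0.6885/0.4500 = 1.5301.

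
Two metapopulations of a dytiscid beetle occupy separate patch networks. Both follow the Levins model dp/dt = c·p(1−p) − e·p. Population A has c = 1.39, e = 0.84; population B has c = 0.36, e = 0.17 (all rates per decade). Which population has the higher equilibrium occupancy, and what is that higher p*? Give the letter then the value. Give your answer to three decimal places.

A: p*_A = 1 − 0.84/1.39 = 0.3957.
B: p*_B = 1 − 0.17/0.36 = 0.5278.
B is higher at 0.5278.

B, 0.528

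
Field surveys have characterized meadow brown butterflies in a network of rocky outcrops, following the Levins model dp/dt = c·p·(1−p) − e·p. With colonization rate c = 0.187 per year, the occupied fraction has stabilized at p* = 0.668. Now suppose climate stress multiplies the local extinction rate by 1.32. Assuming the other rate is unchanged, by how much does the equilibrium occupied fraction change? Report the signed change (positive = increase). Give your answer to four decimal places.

-0.1062

Balance c(1−p*) = e gives e = 0.187×(1 − 0.66800) = 0.06208.
New p* = 1 − e/c = 1 − 0.08195/0.18700 = 0.56176.
Δp* = 0.56176 − 0.66800 = -0.10624.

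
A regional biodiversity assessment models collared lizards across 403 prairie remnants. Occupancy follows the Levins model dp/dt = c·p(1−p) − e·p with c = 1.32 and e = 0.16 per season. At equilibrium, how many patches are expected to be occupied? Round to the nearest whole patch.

354

p* = 1 − e/c = 1 − 0.16/1.32 = 0.8788.
Expected occupied patches = N × p* = 403 × 0.8788 = 354.15 ≈ 354.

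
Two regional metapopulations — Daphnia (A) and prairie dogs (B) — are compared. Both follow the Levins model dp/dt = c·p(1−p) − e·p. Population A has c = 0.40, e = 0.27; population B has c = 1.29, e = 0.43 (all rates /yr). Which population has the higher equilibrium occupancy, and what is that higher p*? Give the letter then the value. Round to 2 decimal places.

A: p*_A = 1 − 0.27/0.40 = 0.3250.
B: p*_B = 1 − 0.43/1.29 = 0.6667.
B is higher at 0.6667.

B, 0.67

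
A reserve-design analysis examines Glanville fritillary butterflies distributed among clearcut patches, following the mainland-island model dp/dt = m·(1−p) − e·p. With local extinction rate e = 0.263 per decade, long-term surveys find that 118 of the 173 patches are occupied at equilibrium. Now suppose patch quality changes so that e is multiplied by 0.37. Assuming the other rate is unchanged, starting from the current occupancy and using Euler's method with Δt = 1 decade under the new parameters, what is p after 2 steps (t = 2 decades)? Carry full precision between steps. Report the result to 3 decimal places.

Observed p* = 118/173 = 0.68208.
Balance m(1−p*) = e·p* gives m = e·p*/(1−p*) = 0.263×0.68208/0.31792 = 0.56425.
Starting from p₀ = 0.68208; update p ← p + (dp/dt)·Δt with the new parameters.
t = 1: p = 0.68208 + (+0.11301) = 0.79509
t = 2: p = 0.79509 + (+0.03825) = 0.83334

0.833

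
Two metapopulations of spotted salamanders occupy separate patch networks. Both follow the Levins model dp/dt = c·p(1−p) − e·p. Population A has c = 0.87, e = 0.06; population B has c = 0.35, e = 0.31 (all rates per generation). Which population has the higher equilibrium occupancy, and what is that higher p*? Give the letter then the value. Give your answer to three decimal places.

A: p*_A = 1 − 0.06/0.87 = 0.9310.
B: p*_B = 1 − 0.31/0.35 = 0.1143.
A is higher at 0.9310.

A, 0.931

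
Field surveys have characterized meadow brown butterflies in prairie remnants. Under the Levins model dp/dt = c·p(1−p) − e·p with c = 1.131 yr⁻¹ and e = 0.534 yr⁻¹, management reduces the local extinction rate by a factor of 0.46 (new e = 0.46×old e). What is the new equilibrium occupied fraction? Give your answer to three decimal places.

0.783

Before: p* = 1 − 0.534/1.131 = 0.5279.
After the change, c = 1.131, e = 0.24564, so p* = 1 − 0.24564/1.131 = 0.7828.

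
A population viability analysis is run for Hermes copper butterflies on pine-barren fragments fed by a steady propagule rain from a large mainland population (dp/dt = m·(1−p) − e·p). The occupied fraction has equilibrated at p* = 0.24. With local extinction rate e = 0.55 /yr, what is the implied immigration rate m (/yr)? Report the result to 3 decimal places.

At equilibrium m(1−p*) = e·p*, so m = e·p*/(1−p*).
m = 0.55 × 0.24 / 0.7600 = 0.1320/0.7600 = 0.1737.

0.174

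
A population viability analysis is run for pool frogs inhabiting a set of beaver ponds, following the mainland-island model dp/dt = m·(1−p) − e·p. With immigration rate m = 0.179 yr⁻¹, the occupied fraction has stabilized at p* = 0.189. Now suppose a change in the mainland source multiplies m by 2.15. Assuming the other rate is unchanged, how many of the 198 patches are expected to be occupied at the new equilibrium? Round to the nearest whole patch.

66

Balance m(1−p*) = e·p* gives e = m(1−p*)/p* = 0.179×0.81100/0.18900 = 0.76809.
New p* = m/(m+e) = 0.38485/(0.38485+0.76809) = 0.33380.
Expected occupied = 198 × 0.33380 = 66.09 ≈ 66.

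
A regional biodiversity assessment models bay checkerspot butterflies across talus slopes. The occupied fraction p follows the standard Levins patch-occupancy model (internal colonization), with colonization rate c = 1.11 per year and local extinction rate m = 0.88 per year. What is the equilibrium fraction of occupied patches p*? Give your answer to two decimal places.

0.21

Setting dp/dt = 0 and dividing through by p* gives c·(1−p*) = m.
So p* = 1 − m/c = 1 − 0.88/1.11 = 1 − 0.7928 = 0.2072.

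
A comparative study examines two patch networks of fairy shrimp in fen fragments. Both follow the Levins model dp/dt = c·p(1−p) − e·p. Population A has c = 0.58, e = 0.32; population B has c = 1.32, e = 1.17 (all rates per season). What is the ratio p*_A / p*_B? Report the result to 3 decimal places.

3.945

A: p*_A = 1 − 0.32/0.58 = 0.4483.
B: p*_B = 1 − 1.17/1.32 = 0.1136.
p*_A / p*_B = 0.4483/0.1136 = 3.9448.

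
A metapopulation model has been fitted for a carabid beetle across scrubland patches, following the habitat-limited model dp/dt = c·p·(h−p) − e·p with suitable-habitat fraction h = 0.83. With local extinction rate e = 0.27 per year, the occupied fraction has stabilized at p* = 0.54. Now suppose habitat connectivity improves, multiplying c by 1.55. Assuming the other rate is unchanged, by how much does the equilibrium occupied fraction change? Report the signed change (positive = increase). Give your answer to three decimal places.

Balance c(h−p*) = e gives c = e/(0.83 − 0.54000) = 0.27/0.29000 = 0.93103.
New p* = 0.83 − e/c = 0.83 − 0.27000/1.44310 = 0.64290.
Δp* = 0.64290 − 0.54000 = +0.10290.

0.103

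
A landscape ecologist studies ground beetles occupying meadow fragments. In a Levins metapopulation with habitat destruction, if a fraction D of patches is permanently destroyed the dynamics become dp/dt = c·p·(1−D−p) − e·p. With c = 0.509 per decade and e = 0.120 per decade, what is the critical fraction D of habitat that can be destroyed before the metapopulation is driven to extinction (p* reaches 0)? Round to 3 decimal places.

0.764

The nontrivial equilibrium is p* = (1−D) − e/c; extinction occurs when this hits zero.
So D_crit = 1 − e/c = 1 − 0.120/0.509 = 1 − 0.2358 = 0.7642.
This equals the undisturbed p*, a classic result of Lande's extension.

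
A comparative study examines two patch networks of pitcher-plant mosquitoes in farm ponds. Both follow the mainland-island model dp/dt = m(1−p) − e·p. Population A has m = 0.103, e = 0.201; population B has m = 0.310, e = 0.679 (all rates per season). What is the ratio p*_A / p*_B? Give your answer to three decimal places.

A: p*_A = m/(m+e) = 0.103/0.3040 = 0.3388.
B: p*_B = 0.310/0.9890 = 0.3134.
p*_A / p*_B = 0.3388/0.3134 = 1.0809.

1.081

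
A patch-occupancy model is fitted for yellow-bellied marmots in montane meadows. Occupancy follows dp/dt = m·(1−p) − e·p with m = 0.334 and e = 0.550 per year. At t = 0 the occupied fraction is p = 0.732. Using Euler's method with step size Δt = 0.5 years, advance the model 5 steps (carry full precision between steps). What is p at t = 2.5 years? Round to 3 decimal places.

Update rule: p ← p + [m·(1−p) − e·p]·Δt with Δt = 0.5.
step 1: Δp = -0.15654, p = 0.57546
step 2: Δp = -0.08735, p = 0.48810
step 3: Δp = -0.04874, p = 0.43936
step 4: Δp = -0.02720, p = 0.41216
step 5: Δp = -0.01518, p = 0.39699

0.397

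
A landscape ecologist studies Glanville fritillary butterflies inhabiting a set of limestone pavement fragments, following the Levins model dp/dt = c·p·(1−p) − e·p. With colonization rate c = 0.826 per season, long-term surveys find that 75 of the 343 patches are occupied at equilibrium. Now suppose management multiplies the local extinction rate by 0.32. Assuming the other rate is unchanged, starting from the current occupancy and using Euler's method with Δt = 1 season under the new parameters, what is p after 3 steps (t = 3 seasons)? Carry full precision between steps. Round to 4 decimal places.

0.5416

Observed p* = 75/343 = 0.21866.
Balance c(1−p*) = e gives e = 0.826×(1 − 0.21866) = 0.64539.
Starting from p₀ = 0.21866; update p ← p + (dp/dt)·Δt with the new parameters.
t = 1: p = 0.21866 + (+0.09596) = 0.31462
t = 2: p = 0.31462 + (+0.11314) = 0.42776
t = 3: p = 0.42776 + (+0.11385) = 0.54160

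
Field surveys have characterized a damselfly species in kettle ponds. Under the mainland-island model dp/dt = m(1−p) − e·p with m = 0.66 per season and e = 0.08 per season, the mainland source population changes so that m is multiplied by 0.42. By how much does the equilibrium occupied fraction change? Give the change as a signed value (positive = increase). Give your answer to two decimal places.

Before: p* = 0.66/(0.66+0.08) = 0.8919.
After: m = 0.2772, e = 0.08; p* = 0.2772/0.3572 = 0.7760.
Δp* = 0.7760 − 0.8919 = -0.1159.

-0.12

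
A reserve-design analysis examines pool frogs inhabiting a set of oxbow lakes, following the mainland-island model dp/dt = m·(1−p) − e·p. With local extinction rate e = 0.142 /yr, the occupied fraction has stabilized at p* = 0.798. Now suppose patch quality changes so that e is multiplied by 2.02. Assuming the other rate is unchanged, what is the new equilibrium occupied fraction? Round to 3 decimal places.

0.662

Balance m(1−p*) = e·p* gives m = e·p*/(1−p*) = 0.142×0.79800/0.20200 = 0.56097.
New p* = m/(m+e) = 0.56097/(0.56097+0.28684) = 0.66167.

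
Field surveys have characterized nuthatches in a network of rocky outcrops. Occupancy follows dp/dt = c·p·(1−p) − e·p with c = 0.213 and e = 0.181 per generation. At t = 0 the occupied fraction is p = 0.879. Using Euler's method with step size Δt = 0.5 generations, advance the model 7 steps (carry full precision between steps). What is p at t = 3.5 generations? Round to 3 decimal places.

0.567

Update rule: p ← p + [c·p·(1−p) − e·p]·Δt with Δt = 0.5.
t = 0.5: p = 0.87900 + (-0.06822) = 0.81078
t = 1: p = 0.81078 + (-0.05704) = 0.75374
t = 1.5: p = 0.75374 + (-0.04845) = 0.70530
t = 2: p = 0.70530 + (-0.04169) = 0.66360
t = 2.5: p = 0.66360 + (-0.03628) = 0.62732
t = 3: p = 0.62732 + (-0.03187) = 0.59545
t = 3.5: p = 0.59545 + (-0.02823) = 0.56721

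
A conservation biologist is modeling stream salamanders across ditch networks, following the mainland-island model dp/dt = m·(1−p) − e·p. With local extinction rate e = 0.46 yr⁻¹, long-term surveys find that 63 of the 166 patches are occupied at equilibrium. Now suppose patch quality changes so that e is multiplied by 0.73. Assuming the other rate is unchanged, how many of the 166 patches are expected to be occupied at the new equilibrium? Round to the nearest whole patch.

76

Observed p* = 63/166 = 0.37952.
Balance m(1−p*) = e·p* gives m = e·p*/(1−p*) = 0.46×0.37952/0.62048 = 0.28136.
New p* = m/(m+e) = 0.28136/(0.28136+0.33580) = 0.45589.
Expected occupied = 166 × 0.45589 = 75.68 ≈ 76.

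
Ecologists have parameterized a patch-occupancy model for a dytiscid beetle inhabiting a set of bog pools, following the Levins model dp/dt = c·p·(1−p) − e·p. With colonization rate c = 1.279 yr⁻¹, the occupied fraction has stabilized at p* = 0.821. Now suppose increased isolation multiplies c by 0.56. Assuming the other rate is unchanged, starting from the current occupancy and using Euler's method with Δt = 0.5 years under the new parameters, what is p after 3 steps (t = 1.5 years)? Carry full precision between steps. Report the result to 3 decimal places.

Balance c(1−p*) = e gives e = 1.279×(1 − 0.82100) = 0.22894.
Starting from p₀ = 0.82100; update p ← p + (dp/dt)·Δt with the new parameters.
  1  |  dp/dt·Δt = -0.041351  |  p_1 = 0.779649
  2  |  dp/dt·Δt = -0.027723  |  p_2 = 0.751926
  3  |  dp/dt·Δt = -0.019272  |  p_3 = 0.732654

0.733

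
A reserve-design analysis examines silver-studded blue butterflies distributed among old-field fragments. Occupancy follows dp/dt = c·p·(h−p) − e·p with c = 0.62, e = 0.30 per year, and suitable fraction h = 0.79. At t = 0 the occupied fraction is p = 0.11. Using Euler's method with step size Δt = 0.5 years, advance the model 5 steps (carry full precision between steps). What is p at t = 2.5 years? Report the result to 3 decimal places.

Update rule: p ← p + [c·p·(h−p) − e·p]·Δt with Δt = 0.5.
t = 0.5: p = 0.11000 + (+0.00669) = 0.11669
t = 1: p = 0.11669 + (+0.00685) = 0.12354
t = 1.5: p = 0.12354 + (+0.00699) = 0.13053
t = 2: p = 0.13053 + (+0.00711) = 0.13764
t = 2.5: p = 0.13764 + (+0.00719) = 0.14483

0.145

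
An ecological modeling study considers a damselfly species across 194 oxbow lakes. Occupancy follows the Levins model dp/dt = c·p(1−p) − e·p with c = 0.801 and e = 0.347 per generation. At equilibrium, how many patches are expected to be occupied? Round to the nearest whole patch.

110

p* = 1 − e/c = 1 − 0.347/0.801 = 0.5668.
Expected occupied patches = N × p* = 194 × 0.5668 = 109.96 ≈ 110.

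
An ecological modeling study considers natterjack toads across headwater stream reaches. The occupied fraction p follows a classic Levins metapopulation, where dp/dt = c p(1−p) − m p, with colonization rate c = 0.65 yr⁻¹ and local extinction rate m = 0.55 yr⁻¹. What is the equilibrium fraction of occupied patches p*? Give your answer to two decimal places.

Setting dp/dt = 0 and dividing through by p* gives c·(1−p*) = m.
So p* = 1 − m/c = 1 − 0.55/0.65 = 1 − 0.8462 = 0.1538.

0.15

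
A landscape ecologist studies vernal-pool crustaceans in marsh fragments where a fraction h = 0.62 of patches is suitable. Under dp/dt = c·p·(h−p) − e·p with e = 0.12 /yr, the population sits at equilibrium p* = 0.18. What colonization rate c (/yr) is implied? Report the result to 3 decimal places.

0.273

At equilibrium c(h−p*) = e, so c = e/(h−p*).
c = 0.12/(0.62 − 0.18) = 0.12/0.4400 = 0.2727.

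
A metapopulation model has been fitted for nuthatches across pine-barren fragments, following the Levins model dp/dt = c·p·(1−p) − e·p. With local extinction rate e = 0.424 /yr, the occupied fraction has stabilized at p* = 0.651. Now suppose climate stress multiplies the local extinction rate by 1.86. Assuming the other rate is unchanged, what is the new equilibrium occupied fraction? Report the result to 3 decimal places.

0.351

Balance c(1−p*) = e gives c = e/(1 − 0.65100) = 0.424/0.34900 = 1.21490.
New p* = 1 − e/c = 1 − 0.78864/1.21490 = 0.35086.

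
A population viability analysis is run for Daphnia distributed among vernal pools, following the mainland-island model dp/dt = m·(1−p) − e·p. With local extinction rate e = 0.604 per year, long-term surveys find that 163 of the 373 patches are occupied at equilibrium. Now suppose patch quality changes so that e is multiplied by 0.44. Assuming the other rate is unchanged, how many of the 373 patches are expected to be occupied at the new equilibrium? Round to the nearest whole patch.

Observed p* = 163/373 = 0.43700.
Balance m(1−p*) = e·p* gives m = e·p*/(1−p*) = 0.604×0.43700/0.56300 = 0.46882.
New p* = m/(m+e) = 0.46882/(0.46882+0.26576) = 0.63822.
Expected occupied = 373 × 0.63822 = 238.06 ≈ 238.

238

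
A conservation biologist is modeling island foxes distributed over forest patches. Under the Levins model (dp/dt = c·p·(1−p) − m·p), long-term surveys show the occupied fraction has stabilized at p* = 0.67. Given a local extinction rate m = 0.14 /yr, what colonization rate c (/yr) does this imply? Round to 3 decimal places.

0.424

At equilibrium c(1−p*) = m, so c = m/(1−p*).
c = 0.14/(1 − 0.67) = 0.14/0.3300 = 0.4242.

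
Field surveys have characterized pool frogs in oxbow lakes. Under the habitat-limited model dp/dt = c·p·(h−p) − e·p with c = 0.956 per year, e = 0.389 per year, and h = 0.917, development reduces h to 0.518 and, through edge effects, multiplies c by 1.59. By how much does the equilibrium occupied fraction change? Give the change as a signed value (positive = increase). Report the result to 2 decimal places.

-0.25

Before: p* = h − e/c = 0.917 − 0.389/0.956 = 0.917 − 0.4069 = 0.5101.
After: c = 1.52004, e = 0.389, h = 0.518; p* = 0.518 − 0.389/1.52004 = 0.2621.
Δp* = 0.2621 − 0.5101 = -0.2480.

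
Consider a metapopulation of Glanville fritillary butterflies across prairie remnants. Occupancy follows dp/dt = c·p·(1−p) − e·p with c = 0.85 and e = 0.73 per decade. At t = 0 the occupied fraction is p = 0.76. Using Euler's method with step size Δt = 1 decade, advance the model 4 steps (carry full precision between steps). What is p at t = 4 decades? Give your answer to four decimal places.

Update rule: p ← p + [c·p·(1−p) − e·p]·Δt with Δt = 1.
t = 1: p = 0.76000 + (-0.39976) = 0.36024
t = 2: p = 0.36024 + (-0.06708) = 0.29316
t = 3: p = 0.29316 + (-0.03787) = 0.25529
t = 4: p = 0.25529 + (-0.02476) = 0.23053

0.2305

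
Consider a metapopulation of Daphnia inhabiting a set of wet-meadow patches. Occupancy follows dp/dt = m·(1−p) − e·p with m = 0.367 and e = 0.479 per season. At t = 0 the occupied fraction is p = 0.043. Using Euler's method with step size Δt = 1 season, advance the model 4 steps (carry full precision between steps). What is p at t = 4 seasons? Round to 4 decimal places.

0.4336

Update rule: p ← p + [m·(1−p) − e·p]·Δt with Δt = 1.
t = 1: p = 0.04300 + (+0.33062) = 0.37362
t = 2: p = 0.37362 + (+0.05092) = 0.42454
t = 3: p = 0.42454 + (+0.00784) = 0.43238
t = 4: p = 0.43238 + (+0.00121) = 0.43359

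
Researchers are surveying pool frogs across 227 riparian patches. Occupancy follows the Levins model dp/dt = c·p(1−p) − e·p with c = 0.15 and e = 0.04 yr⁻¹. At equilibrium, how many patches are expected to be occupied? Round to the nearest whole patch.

p* = 1 − e/c = 1 − 0.04/0.15 = 0.7333.
Expected occupied patches = N × p* = 227 × 0.7333 = 166.47 ≈ 166.

166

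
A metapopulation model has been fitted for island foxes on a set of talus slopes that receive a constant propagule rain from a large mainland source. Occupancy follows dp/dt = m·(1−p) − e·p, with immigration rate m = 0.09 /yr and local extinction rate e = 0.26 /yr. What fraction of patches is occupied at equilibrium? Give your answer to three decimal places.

0.257

Setting dp/dt = 0: m − m·p* = e·p*, so m = (m+e)·p*.
p* = m/(m+e) = 0.09/(0.09+0.26) = 0.09/0.3500 = 0.2571.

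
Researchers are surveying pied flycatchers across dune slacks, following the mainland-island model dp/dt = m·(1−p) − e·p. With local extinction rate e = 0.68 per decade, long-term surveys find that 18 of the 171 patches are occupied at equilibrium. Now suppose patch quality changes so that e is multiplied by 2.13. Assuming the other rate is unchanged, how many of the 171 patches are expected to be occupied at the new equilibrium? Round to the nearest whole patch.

9

Observed p* = 18/171 = 0.10526.
Balance m(1−p*) = e·p* gives m = e·p*/(1−p*) = 0.68×0.10526/0.89474 = 0.08000.
New p* = m/(m+e) = 0.08000/(0.08000+1.44840) = 0.05234.
Expected occupied = 171 × 0.05234 = 8.95 ≈ 9.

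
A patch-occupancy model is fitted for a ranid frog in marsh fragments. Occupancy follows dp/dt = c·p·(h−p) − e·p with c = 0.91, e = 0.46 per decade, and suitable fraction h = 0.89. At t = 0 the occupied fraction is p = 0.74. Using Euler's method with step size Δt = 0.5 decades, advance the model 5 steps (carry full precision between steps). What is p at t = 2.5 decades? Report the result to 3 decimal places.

Update rule: p ← p + [c·p·(h−p) − e·p]·Δt with Δt = 0.5.
  1  |  dp/dt·Δt = -0.119695  |  p_1 = 0.620305
  2  |  dp/dt·Δt = -0.066552  |  p_2 = 0.553753
  3  |  dp/dt·Δt = -0.042643  |  p_3 = 0.511110
  4  |  dp/dt·Δt = -0.029443  |  p_4 = 0.481667
  5  |  dp/dt·Δt = -0.021294  |  p_5 = 0.460374

0.460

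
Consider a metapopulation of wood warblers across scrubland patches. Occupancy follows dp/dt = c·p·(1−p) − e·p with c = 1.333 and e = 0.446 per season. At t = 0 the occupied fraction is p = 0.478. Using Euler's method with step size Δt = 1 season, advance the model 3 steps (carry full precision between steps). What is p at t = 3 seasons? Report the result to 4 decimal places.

Update rule: p ← p + [c·p·(1−p) − e·p]·Δt with Δt = 1.
p: 0.47800 → 0.59742  (Δp = +0.11942)
p: 0.59742 → 0.65157  (Δp = +0.05415)
p: 0.65157 → 0.66360  (Δp = +0.01203)

0.6636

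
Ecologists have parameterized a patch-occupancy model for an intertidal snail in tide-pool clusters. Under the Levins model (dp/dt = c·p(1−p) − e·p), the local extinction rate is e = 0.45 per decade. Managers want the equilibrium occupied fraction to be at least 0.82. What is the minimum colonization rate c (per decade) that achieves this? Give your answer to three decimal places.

2.500

p* = 1 − e/c ≥ 0.82 requires e/c ≤ 0.1800, i.e. c ≥ e/0.1800.
c_min = 0.45/0.1800 = 2.5000.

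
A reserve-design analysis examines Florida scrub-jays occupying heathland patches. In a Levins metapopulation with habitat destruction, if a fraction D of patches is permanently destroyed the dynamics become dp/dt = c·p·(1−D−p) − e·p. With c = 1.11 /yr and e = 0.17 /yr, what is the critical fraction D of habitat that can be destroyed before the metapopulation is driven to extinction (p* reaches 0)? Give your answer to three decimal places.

0.847

The nontrivial equilibrium is p* = (1−D) − e/c; extinction occurs when this hits zero.
So D_crit = 1 − e/c = 1 − 0.17/1.11 = 1 − 0.1532 = 0.8468.
Note this equals the original equilibrium occupancy — the Levins extinction-debt result.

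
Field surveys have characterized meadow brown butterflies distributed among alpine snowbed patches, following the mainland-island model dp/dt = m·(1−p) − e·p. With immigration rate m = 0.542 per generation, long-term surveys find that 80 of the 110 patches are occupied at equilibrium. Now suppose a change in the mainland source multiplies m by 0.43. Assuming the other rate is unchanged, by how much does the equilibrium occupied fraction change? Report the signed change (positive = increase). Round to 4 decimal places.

Observed p* = 80/110 = 0.72727.
Balance m(1−p*) = e·p* gives e = m(1−p*)/p* = 0.542×0.27273/0.72727 = 0.20325.
New p* = m/(m+e) = 0.23306/(0.23306+0.20325) = 0.53416.
Δp* = 0.53416 − 0.72727 = -0.19311.

-0.1931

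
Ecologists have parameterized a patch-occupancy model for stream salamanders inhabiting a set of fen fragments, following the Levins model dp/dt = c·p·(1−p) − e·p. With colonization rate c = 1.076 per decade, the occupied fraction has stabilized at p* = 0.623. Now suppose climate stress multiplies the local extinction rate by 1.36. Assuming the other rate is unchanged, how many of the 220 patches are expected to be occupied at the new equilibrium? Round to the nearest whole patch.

Balance c(1−p*) = e gives e = 1.076×(1 − 0.62300) = 0.40565.
New p* = 1 − e/c = 1 − 0.55168/1.07600 = 0.48729.
Expected occupied = 220 × 0.48729 = 107.20 ≈ 107.

107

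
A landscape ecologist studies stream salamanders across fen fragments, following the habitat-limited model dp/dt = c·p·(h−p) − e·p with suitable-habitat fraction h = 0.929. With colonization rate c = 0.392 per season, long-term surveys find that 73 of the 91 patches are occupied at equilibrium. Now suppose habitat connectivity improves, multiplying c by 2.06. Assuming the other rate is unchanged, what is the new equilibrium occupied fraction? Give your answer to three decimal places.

0.867

Observed p* = 73/91 = 0.80220.
Balance c(h−p*) = e gives e = 0.392×(0.929 − 0.80220) = 0.04971.
New p* = 0.929 − e/c = 0.929 − 0.04971/0.80752 = 0.86744.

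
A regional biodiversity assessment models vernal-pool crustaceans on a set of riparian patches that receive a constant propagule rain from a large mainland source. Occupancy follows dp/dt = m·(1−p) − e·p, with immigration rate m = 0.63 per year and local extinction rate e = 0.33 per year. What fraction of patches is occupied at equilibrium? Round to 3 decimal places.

At equilibrium the propagule rain into empty patches balances local extinction: m(1−p*) = e·p*.
p* = m/(m+e) = 0.63/(0.63+0.33) = 0.63/0.9600 = 0.6562.

0.656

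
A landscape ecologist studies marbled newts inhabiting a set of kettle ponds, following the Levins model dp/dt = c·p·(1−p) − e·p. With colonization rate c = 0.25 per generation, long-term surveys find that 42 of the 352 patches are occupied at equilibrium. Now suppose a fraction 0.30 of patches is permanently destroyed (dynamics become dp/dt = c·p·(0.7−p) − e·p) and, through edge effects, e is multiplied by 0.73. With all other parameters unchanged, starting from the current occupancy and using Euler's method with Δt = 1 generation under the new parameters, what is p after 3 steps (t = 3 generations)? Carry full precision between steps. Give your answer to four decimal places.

0.1140

Observed p* = 42/352 = 0.11932.
Balance c(1−p*) = e gives e = 0.25×(1 − 0.11932) = 0.22017.
Starting from p₀ = 0.11932; update p ← p + (dp/dt)·Δt with the new parameters.
p: 0.11932 → 0.11746  (Δp = -0.00186)
p: 0.11746 → 0.11569  (Δp = -0.00177)
p: 0.11569 → 0.11400  (Δp = -0.00169)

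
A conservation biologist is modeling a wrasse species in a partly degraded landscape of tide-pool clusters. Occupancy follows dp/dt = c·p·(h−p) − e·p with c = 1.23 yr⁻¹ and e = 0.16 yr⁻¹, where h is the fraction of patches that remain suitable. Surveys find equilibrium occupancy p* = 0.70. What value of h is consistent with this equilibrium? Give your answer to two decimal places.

At equilibrium c(h−p*) = e, so h = p* + e/c.
h = 0.70 + 0.16/1.23 = 0.70 + 0.1301 = 0.8301.

0.83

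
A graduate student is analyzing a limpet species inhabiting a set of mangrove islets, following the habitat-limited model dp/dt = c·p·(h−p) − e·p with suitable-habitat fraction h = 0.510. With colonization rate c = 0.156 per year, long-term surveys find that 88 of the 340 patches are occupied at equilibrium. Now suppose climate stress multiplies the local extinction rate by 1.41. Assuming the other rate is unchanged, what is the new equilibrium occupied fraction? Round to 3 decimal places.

0.156

Observed p* = 88/340 = 0.25882.
Balance c(h−p*) = e gives e = 0.156×(0.51 − 0.25882) = 0.03918.
New p* = 0.51 − e/c = 0.51 − 0.05524/0.15600 = 0.15590.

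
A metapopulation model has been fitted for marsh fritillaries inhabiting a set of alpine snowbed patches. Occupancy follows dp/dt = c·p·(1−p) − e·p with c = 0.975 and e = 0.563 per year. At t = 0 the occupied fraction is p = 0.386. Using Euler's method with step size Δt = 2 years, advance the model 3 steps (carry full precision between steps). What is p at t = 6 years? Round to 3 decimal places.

0.422

Update rule: p ← p + [c·p·(1−p) − e·p]·Δt with Δt = 2.
step 1: Δp = +0.02752, p = 0.41352
step 2: Δp = +0.00729, p = 0.42081
step 3: Δp = +0.00144, p = 0.42225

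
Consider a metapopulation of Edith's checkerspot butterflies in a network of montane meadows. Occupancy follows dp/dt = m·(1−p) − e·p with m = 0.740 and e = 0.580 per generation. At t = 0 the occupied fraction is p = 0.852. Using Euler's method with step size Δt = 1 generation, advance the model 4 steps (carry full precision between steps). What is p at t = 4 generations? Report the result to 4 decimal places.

0.5637

Update rule: p ← p + [m·(1−p) − e·p]·Δt with Δt = 1.
  1  |  dp/dt·Δt = -0.384640  |  p_1 = 0.467360
  2  |  dp/dt·Δt = +0.123085  |  p_2 = 0.590445
  3  |  dp/dt·Δt = -0.039387  |  p_3 = 0.551058
  4  |  dp/dt·Δt = +0.012604  |  p_4 = 0.563662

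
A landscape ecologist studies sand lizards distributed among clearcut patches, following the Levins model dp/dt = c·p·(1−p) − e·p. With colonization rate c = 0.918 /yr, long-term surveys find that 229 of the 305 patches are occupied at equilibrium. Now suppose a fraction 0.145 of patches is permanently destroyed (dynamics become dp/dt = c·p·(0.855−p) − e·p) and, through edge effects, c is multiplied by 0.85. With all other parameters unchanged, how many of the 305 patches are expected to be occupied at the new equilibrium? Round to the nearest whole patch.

Observed p* = 229/305 = 0.75082.
Balance c(1−p*) = e gives e = 0.918×(1 − 0.75082) = 0.22875.
New p* = 0.855 − e/c = 0.855 − 0.22875/0.78030 = 0.56184.
Expected occupied = 305 × 0.56184 = 171.36 ≈ 171.

171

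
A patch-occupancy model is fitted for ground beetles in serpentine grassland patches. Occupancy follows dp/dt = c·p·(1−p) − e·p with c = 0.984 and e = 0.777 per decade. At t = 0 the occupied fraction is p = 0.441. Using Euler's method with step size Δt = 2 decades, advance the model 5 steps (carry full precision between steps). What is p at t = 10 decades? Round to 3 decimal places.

Update rule: p ← p + [c·p·(1−p) − e·p]·Δt with Δt = 2.
p: 0.44100 → 0.24084  (Δp = -0.20016)
p: 0.24084 → 0.22639  (Δp = -0.01444)
p: 0.22639 → 0.21925  (Δp = -0.00714)
p: 0.21925 → 0.21542  (Δp = -0.00383)
p: 0.21542 → 0.21328  (Δp = -0.00214)

0.213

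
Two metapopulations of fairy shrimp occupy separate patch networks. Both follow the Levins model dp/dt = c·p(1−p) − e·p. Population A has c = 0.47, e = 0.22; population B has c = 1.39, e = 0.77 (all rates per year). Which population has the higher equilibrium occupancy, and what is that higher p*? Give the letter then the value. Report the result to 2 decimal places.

A: p*_A = 1 − 0.22/0.47 = 0.5319.
B: p*_B = 1 − 0.77/1.39 = 0.4460.
A is higher at 0.5319.

A, 0.53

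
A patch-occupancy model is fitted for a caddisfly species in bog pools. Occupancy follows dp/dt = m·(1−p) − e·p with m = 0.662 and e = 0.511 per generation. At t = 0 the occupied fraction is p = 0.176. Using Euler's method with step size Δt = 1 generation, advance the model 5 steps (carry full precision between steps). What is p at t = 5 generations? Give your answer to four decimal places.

0.5644

Update rule: p ← p + [m·(1−p) − e·p]·Δt with Δt = 1.
p: 0.17600 → 0.63155  (Δp = +0.45555)
p: 0.63155 → 0.55274  (Δp = -0.07881)
p: 0.55274 → 0.56638  (Δp = +0.01363)
p: 0.56638 → 0.56402  (Δp = -0.00236)
p: 0.56402 → 0.56443  (Δp = +0.00041)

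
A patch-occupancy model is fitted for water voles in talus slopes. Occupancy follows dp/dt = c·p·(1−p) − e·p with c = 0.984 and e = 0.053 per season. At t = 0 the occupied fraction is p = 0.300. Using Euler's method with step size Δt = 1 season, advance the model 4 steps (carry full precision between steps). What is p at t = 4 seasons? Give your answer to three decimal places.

Update rule: p ← p + [c·p·(1−p) − e·p]·Δt with Δt = 1.
t = 1: p = 0.30000 + (+0.19074) = 0.49074
t = 2: p = 0.49074 + (+0.21991) = 0.71065
t = 3: p = 0.71065 + (+0.16467) = 0.87532
t = 4: p = 0.87532 + (+0.06100) = 0.93632

0.936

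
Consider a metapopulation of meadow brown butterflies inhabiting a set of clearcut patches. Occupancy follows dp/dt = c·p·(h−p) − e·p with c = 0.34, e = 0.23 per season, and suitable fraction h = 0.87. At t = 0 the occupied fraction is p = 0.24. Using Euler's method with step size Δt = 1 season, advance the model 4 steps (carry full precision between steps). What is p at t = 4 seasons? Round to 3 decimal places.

0.227

Update rule: p ← p + [c·p·(h−p) − e·p]·Δt with Δt = 1.
p: 0.24000 → 0.23621  (Δp = -0.00379)
p: 0.23621 → 0.23278  (Δp = -0.00343)
p: 0.23278 → 0.22967  (Δp = -0.00311)
p: 0.22967 → 0.22685  (Δp = -0.00282)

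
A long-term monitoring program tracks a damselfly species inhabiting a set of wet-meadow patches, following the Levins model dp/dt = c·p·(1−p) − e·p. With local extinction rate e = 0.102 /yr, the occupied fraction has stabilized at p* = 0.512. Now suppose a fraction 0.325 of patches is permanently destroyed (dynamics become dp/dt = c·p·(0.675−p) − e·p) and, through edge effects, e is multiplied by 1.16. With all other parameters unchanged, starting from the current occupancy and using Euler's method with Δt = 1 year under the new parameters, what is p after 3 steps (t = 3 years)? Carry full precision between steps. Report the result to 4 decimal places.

Balance c(1−p*) = e gives c = e/(1 − 0.51200) = 0.102/0.48800 = 0.20902.
Starting from p₀ = 0.51200; update p ← p + (dp/dt)·Δt with the new parameters.
t = 1: p = 0.51200 + (-0.04314) = 0.46886
t = 2: p = 0.46886 + (-0.03527) = 0.43359
t = 3: p = 0.43359 + (-0.02942) = 0.40417

0.4042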